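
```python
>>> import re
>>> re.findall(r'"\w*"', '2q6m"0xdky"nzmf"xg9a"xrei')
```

['"0xdky"', '"xg9a"']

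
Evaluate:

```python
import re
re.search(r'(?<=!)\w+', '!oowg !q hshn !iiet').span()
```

(1, 5)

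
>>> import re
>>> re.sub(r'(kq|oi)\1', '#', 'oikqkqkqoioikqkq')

A backreference is literal: `\1` must see the identical characters the first group matched.
Each match is replaced by '#'.

'oi#kq##'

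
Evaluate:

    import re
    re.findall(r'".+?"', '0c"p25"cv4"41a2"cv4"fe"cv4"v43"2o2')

['"p25"', '"41a2"', '"fe"', '"v43"']

With the lazy modifier that quantifier settles for the fewest repetitions that let the rest of the pattern succeed (the atoms after it are unaffected and can still be greedy).
Matches: at [2:7] → '"p25"'; at [10:16] → '"41a2"'; at [19:23] → '"fe"'; at [26:31] → '"v43"'.
No capturing groups, so `findall` returns the 4 full match strings.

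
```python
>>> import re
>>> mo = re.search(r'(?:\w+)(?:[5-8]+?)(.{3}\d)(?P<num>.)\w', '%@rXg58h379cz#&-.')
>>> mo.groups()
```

('h379', 'c')

This matches one or more of a word character (non-capturing group); then one or more of a character in [5-8] (lazy) (non-capturing group); then exactly 3 of any character, then a digit (captured); then any character (captured as 'num'); then a word character.
`search` walks the string left to right and returns the first match it finds.
The match spans [2:13] → 'rXg58h379cz'.
Captured: group 1 = 'h379', group 2 = 'c'.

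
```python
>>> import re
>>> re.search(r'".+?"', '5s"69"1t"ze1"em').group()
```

'"69"'

Because the quantifier is non-greedy, it stops expanding at the earliest point where the rest of the pattern can succeed.
Unlike `match`, `search` isn't anchored — it looks for the pattern anywhere in the string.
The match spans [2:6] → '"69"'.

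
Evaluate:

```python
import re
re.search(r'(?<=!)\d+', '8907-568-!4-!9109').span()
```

Because the assertion is zero-width, the text it checks is not consumed and won't appear in the result.
Unlike `match`, `search` isn't anchored — it looks for the pattern anywhere in the string.
The match spans [10:11] → '4'.

(10, 11)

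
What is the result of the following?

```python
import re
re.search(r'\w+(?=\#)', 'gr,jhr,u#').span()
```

(7, 8)

Because the assertion is zero-width, the text it checks is not consumed and won't appear in the result.
Unlike `match`, `search` isn't anchored — it looks for the pattern anywhere in the string.
The match spans [7:8] → 'u'.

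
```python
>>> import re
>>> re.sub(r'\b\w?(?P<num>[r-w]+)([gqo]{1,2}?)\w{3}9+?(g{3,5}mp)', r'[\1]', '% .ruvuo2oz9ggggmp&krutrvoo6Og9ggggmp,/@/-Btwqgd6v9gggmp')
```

Each match is replaced using the text its own group 1 captured.

'% .[uvu]&[rutrv],/@/-[tw]'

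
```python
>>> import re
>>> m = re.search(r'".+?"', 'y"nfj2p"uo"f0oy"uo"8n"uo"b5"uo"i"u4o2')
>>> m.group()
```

'"nfj2p"'

With the lazy modifier that quantifier settles for the fewest repetitions that let the rest of the pattern succeed (the atoms after it are unaffected and can still be greedy).
`re.search` tries every starting position until one works.
The match spans [1:8] → '"nfj2p"'.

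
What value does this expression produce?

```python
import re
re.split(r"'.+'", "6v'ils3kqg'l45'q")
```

Matches to split on: at [2:15] → "'ils3kqg'l45'".
`split` removes every match and returns the 2 fragments in between.

['6v', 'q']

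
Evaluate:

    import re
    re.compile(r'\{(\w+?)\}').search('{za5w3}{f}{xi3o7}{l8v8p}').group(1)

The match spans [0:7] → '{za5w3}'.
Captured: group 1 = 'za5w3'.

'za5w3'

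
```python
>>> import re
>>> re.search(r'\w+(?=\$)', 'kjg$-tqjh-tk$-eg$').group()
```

'kjg'

Because the assertion is zero-width, the text it checks is not consumed and won't appear in the result.
The match spans [0:3] → 'kjg'.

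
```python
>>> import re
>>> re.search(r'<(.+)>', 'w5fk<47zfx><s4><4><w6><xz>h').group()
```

'<47zfx><s4><4><w6><xz>'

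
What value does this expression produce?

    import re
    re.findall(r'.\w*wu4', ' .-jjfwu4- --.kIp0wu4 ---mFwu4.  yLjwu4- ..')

['-jjfwu4', '.kIp0wu4', '-mFwu4', ' yLjwu4']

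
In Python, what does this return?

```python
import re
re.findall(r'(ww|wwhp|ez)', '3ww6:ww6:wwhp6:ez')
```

`|` is ordered: at each position the engine commits to the first alternative that works.
Walking the string: at [1:3] match 'ww', group 1 = 'ww'; at [5:7] match 'ww', group 1 = 'ww'; at [9:11] match 'ww', group 1 = 'ww'; at [15:17] match 'ez', group 1 = 'ez'.
With a single group, `findall` returns only what that group captured — 4 items.

['ww', 'ww', 'ww', 'ez']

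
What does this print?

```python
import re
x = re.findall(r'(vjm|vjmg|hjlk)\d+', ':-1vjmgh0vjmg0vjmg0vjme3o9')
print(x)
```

Matches: at [9:14] match 'vjmg0', group 1 = 'vjmg'; at [14:19] match 'vjmg0', group 1 = 'vjmg'.
`findall` collects group 1 from each match (2 total).

['vjmg', 'vjmg']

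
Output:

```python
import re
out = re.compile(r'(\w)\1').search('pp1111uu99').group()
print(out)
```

pp

A backreference is literal: `\1` must see the identical characters the first group matched.
`re.search` scans for the first position where the pattern succeeds.
The match spans [0:2] → 'pp'.
Captured: group 1 = 'p'.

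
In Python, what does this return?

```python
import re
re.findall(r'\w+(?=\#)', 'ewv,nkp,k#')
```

The `(?=…)`/`(?<=…)` assertion just peeks at neighbouring text; it doesn't advance the match position.
Scanning left to right: at [8:9] → 'k'.
With no groups in the pattern, `findall` gives back each whole match — 1 here.

['k']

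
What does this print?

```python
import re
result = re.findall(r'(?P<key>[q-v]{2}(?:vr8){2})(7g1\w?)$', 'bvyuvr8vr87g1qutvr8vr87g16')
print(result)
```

The pattern matches exactly 2 of a character in [q-v], then the literal 'vr8' repeated 2 times (captured as 'key'); then the literal '7g1', then optionally a word character (captured); then anchored at the end.
Multiple groups make `findall` return tuples — one 2-tuple for the one match.

[('utvr8vr8', '7g16')]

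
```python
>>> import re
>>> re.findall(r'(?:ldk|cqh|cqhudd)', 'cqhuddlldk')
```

The regex engine tests alternatives in the order written; an earlier branch that matches wins even if a later one would match more.
`findall` yields the raw match text (2 of them) because the pattern has no groups.

['cqh', 'ldk']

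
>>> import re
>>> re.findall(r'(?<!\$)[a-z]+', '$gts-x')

['ts', 'x']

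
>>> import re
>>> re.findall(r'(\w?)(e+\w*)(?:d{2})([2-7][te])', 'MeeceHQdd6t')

[('M', 'eeceHQ', '6t')]

This matches optionally a word character (captured); then one or more of a literal 'e', then zero or more of a word character (captured); then exactly 2 of a literal 'd' (non-capturing group); then a character in [2-7], then one of [te] (captured).
Matches: at [0:11] match 'MeeceHQdd6t', groups = ('M', 'eeceHQ', '6t').
`findall` packs the 3 group values into a tuple for every match.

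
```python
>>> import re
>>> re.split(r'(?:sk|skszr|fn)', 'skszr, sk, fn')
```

The regex engine tests alternatives in the order written; an earlier branch that matches wins even if a later one would match more.
`split` removes every match and returns the 4 fragments in between.

['', 'szr, ', ', ', '']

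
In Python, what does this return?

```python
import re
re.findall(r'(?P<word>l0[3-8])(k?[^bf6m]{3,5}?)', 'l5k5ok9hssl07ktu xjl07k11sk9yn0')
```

[('l07', 'ktu '), ('l07', 'k11s')]

This matches the literal 'l0', then a character in [3-8] (captured as 'word'); then optionally a literal 'k', then 3 to 5 of any character except [bf6m] (lazy) (captured).
Matches: at [10:17] match 'l07ktu ', groups = ('l07', 'ktu '); at [19:26] match 'l07k11s', groups = ('l07', 'k11s').
With 2 capturing groups, `findall` returns a 2-tuple per match.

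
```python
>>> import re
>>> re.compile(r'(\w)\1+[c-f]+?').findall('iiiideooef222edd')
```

After group 1 captures some text, `\1` only succeeds where that same text appears again.
Because there's exactly one group, `findall` drops the full match and keeps group 1 from each hit.

['i', 'o', '2']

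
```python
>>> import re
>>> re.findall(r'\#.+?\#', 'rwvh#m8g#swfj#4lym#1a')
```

With no groups in the pattern, `findall` gives back each whole match — 2 here.

['#m8g#', '#4lym#']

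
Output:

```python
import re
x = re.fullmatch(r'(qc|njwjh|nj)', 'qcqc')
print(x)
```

`re.fullmatch` requires the pattern to consume the entire string.
Here the string isn't matched end-to-end, so the call returns None.

None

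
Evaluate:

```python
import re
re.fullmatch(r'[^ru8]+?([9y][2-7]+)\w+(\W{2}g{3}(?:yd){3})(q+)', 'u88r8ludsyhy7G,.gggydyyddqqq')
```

None

`re.fullmatch` is like wrapping the pattern in `^…$` (in single-line mode).
Here the pattern can't cover the whole string, so the call returns None.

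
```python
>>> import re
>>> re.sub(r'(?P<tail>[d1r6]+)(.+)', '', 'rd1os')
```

''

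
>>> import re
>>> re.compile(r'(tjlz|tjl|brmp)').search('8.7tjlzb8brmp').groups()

('tjlz',)

The match spans [3:7] → 'tjlz'.
Captured: group 1 = 'tjlz'.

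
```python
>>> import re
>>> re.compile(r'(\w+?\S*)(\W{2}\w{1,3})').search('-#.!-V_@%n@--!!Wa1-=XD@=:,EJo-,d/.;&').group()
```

The match spans [5:32] → 'V_@%n@--!!Wa1-=XD@=:,EJo-,d'.

'V_@%n@--!!Wa1-=XD@=:,EJo-,d'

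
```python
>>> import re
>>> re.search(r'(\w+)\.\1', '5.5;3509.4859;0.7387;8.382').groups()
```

('5',)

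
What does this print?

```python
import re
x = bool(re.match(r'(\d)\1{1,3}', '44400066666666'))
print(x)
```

True

The backreference `\1` re-matches whatever the first group consumed, character for character.
`match` is anchored at position 0; if the pattern doesn't fit there, it returns None.
The match spans [0:3] → '444'.
Captured: group 1 = '4'.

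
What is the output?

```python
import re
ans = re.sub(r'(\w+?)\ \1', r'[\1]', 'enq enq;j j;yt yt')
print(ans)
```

`\1` has to match the exact text group 1 already captured.
Matches: at [0:7] → 'enq enq'; at [8:11] → 'j j'; at [12:17] → 'yt yt'.
Each match is replaced using the text its own group 1 captured.

[enq];[j];[yt]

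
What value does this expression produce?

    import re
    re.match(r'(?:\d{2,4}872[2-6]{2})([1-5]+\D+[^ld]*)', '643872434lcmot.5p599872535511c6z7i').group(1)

The match spans [0:34] → '643872434lcmot.5p599872535511c6z7i'.
Captured: group 1 = '4lcmot.5p599872535511c6z7i'.

'4lcmot.5p599872535511c6z7i'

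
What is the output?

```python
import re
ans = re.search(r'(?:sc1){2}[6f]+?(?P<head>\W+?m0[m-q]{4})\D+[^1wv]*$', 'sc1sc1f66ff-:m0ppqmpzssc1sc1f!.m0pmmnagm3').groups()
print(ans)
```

('!.m0pmmn',)

Pattern: the literal 'sc1' repeated 2 times, then one or more of one of [6f] (lazy); then one or more of a non-word character (lazy), then the literal 'm0', then exactly 4 of a character in [m-q] (captured as 'head'); then one or more of a non-digit, then zero or more of any character except [1wv]; then anchored at the end.
`re.search` scans for the first position where the pattern succeeds.
The match spans [22:41] → 'sc1sc1f!.m0pmmnagm3'.
Captured: group 1 = '!.m0pmmn'.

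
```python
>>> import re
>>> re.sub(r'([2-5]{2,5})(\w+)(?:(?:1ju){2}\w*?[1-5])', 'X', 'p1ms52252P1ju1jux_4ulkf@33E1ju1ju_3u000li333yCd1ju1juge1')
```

'p1msXulkf@X'

Pattern: 2 to 5 of a character in [2-5] (captured); then one or more of a word character (captured); then the literal '1ju' repeated 2 times, then zero or more of a word character (lazy), then a character in [1-5] (non-capturing group).
Matches: at [4:19] → '52252P1ju1jux_4'; at [24:56] → '33E1ju1ju_3u000li333yCd1ju1juge1'.
Every occurrence is swapped for 'X'.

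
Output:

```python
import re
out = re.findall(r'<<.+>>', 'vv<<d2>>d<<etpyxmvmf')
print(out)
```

Scanning left to right: at [2:8] → '<<d2>>'.
No capturing groups, so `findall` returns the 1 full match string.

['<<d2>>']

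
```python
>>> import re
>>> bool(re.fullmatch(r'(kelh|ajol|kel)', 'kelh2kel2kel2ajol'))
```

For `fullmatch`, every character of the input must be accounted for by the pattern.
Here the pattern can't cover the whole string, so the call returns None, and `bool(None)` is False.

False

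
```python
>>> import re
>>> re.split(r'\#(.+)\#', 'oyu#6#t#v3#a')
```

`re.split` interleaves the captured-group text with the surrounding fragments.

['oyu', '6#t#v3', 'a']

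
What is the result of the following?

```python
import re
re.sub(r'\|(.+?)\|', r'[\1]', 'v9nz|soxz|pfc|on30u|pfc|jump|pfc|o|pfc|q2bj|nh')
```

'v9nz[soxz]pfc[on30u]pfc[jump]pfc[o]pfc[q2bj]nh'

Matches: at [4:10] → '|soxz|'; at [13:20] → '|on30u|'; at [23:29] → '|jump|'; at [32:35] → '|o|'; at [38:44] → '|q2bj|'.
The replacement refers to a captured group, so each match is rewritten using its own captured text.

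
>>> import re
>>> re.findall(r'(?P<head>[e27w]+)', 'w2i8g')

['w2']

Pattern: one or more of one of [e27w] (captured as 'head').
Scanning left to right: at [0:2] match 'w2', group 1 = 'w2'.
With a single group, `findall` returns only what that group captured — 1 item.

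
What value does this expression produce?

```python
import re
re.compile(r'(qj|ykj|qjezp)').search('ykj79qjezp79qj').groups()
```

('ykj',)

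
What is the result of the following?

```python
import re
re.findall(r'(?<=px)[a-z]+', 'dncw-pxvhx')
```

Lookahead/lookbehind check context without consuming it, so the matched span excludes the asserted characters.
Matches: at [7:10] → 'vhx'.
No capturing groups, so `findall` returns the 1 full match string.

['vhx']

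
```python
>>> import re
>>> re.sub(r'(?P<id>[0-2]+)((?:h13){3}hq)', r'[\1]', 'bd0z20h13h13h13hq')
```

Each match is replaced using the text its own group 1 captured.

'bd0z[20]'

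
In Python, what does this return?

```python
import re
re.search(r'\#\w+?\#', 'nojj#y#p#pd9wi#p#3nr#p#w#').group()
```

The match spans [4:7] → '#y#'.

'#y#'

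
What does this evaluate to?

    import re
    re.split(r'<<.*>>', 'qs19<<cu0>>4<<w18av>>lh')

['qs19', 'lh']

Matches to split on: at [4:21] → '<<cu0>>4<<w18av>>'.
Splitting on the pattern gives 2 pieces.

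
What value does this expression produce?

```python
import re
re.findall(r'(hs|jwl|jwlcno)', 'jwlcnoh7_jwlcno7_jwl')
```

['jwl', 'jwl', 'jwl']

`|` is ordered: at each position the engine commits to the first alternative that works.
With a single group, `findall` returns only what that group captured — 3 items.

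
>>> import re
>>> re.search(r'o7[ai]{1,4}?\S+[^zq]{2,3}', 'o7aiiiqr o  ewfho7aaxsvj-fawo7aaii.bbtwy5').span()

(0, 11)

This matches the literal 'o7', then 1 to 4 of one of [ai] (lazy); then one or more of a non-whitespace character; then 2 to 3 of any character except [zq].
The match spans [0:11] → 'o7aiiiqr o '.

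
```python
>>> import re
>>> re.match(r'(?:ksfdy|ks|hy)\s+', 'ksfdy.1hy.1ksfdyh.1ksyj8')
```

None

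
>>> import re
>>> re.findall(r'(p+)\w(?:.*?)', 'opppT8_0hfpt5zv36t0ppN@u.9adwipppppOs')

['ppp', 'p', 'pp', 'ppppp']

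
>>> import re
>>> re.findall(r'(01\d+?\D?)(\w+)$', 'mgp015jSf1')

[('015j', 'Sf1')]

This matches the literal '01', then one or more of a digit (lazy), then optionally a non-digit (captured); then one or more of a word character (captured); then anchored at the end.
Walking the string: at [3:10] match '015jSf1', groups = ('015j', 'Sf1').
2 groups means the one result is a tuple of 2 captured strings — 1 here.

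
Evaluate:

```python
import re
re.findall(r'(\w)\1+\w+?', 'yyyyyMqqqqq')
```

['y', 'q']

`\1` has to match the exact text group 1 already captured.
One capturing group, so `findall` returns just the captured substring from each match — 2 in all.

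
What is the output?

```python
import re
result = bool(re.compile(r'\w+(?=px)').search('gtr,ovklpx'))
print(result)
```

True

The `(?=…)`/`(?<=…)` assertion just peeks at neighbouring text; it doesn't advance the match position.
`search` walks the string left to right and returns the first match it finds.
The match spans [4:8] → 'ovkl'.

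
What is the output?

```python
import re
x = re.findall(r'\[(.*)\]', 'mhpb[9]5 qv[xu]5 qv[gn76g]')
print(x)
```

['9]5 qv[xu]5 qv[gn76g']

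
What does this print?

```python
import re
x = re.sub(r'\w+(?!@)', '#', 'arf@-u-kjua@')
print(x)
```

#f@-#-#a@

The negative lookaround is zero-width — it rules out positions where the adjacent text would match, without consuming anything.
Matches: at [0:2] → 'ar'; at [5:6] → 'u'; at [7:10] → 'kju'.
Each match is replaced by '#'.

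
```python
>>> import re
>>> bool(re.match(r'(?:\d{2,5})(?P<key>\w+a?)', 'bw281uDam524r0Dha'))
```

False

`re.match` won't scan ahead — the pattern has to work from the very first character.
Here position 0 doesn't satisfy it, so the call returns None, and `bool(None)` is False.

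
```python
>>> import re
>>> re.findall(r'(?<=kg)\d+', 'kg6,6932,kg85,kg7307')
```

The `(?=…)`/`(?<=…)` assertion just peeks at neighbouring text; it doesn't advance the match position.
Scanning left to right: at [2:3] → '6'; at [11:13] → '85'; at [16:20] → '7307'.
Since nothing is captured, `findall` lists the 3 matched substrings directly.

['6', '85', '7307']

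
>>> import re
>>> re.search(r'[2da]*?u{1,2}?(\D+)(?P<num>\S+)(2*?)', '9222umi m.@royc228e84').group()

'222umi m.@royc228e84'

This matches zero or more of one of [2da] (lazy), then 1 to 2 of the literal 'u' (lazy); then one or more of a non-digit (captured); then one or more of a non-whitespace character (captured as 'num'); then zero or more of a literal '2' (lazy) (captured).
`re.search` scans for the first position where the pattern succeeds.
The match spans [1:21] → '222umi m.@royc228e84'.
Captured: group 1 = 'mi m.@royc', group 2 = '228e84', group 3 = ''.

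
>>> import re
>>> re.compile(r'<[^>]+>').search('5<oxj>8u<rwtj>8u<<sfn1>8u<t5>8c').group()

'<oxj>'

`search` walks the string left to right and returns the first match it finds.
The match spans [1:6] → '<oxj>'.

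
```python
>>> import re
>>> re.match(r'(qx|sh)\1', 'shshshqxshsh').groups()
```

('sh',)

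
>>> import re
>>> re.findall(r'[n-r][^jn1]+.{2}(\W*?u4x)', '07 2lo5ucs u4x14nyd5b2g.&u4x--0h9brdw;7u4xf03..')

['u4x', 'u4x']

Pattern: a character in [n-r], then one or more of any character except [jn1], then exactly 2 of any character; then zero or more of a non-word character (lazy), then the literal 'u4x' (captured).
One capturing group, so `findall` returns just the captured substring from each match — 2 in all.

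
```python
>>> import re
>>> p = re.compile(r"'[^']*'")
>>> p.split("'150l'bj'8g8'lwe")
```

Matches to split on: at [0:6] → "'150l'"; at [8:13] → "'8g8'".
Splitting on the pattern gives 3 pieces.

['', 'bj', 'lwe']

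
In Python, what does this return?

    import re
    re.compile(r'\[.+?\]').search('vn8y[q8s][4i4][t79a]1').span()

(4, 9)

Lazy quantifiers expand one character at a time until the remainder of the pattern can match.
The match spans [4:9] → '[q8s]'.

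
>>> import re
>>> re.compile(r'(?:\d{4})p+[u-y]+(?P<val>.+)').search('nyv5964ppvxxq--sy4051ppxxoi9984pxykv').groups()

('q--sy4051ppxxoi9984pxykv',)

The match spans [3:36] → '5964ppvxxq--sy4051ppxxoi9984pxykv'.
Captured: group 1 = 'q--sy4051ppxxoi9984pxykv'.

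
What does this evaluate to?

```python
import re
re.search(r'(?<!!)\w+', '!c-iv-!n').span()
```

(3, 5)

`(?!…)`/`(?<!…)` only lets a position through if the neighbouring text does NOT match; no characters are consumed.
`re.search` scans for the first position where the pattern succeeds.
The match spans [3:5] → 'iv'.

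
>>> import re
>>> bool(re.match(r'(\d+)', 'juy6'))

`re.match` only tries the pattern at the start of the string.
Here the pattern fails at index 0, so the call returns None, and `bool(None)` is False.

False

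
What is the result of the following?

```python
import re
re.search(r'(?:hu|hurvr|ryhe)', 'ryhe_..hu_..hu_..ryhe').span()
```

(0, 4)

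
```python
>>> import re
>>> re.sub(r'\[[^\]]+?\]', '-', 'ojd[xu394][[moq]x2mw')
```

'ojd--x2mw'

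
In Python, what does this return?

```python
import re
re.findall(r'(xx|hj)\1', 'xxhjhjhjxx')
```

['hj']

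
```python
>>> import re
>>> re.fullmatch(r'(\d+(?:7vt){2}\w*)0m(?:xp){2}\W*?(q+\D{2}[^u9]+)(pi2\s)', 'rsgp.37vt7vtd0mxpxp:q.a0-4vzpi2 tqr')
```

None

The pattern matches one or more of a digit, then the literal '7vt' repeated 2 times, then zero or more of a word character (captured); then the literal '0m', then the literal 'xp' repeated 2 times, then zero or more of a non-word character (lazy); then one or more of a literal 'q', then exactly 2 of a non-digit, then one or more of any character except [u9] (captured); then the literal 'pi2', then whitespace (captured).
For `fullmatch`, every character of the input must be accounted for by the pattern.
Here the pattern can't cover the whole string, so the call returns None.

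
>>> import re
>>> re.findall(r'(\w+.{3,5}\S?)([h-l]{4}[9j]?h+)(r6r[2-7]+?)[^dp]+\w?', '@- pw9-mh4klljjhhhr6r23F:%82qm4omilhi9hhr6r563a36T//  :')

Lazy quantifiers expand one character at a time until the remainder of the pattern can match.
Multiple groups make `findall` return tuples — one 3-tuple for the one match.

[('pw9-mh4kl', 'ljjhhh', 'r6r2')]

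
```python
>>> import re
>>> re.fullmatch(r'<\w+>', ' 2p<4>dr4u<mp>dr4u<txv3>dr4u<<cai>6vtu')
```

`fullmatch` succeeds only if the pattern covers the string from start to end.
Here the pattern can't cover the whole string, so the call returns None.

None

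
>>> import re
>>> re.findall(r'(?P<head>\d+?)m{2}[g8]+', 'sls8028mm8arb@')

['8028']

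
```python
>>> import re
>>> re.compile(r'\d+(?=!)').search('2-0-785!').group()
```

The `(?=…)`/`(?<=…)` assertion just peeks at neighbouring text; it doesn't advance the match position.
`search` walks the string left to right and returns the first match it finds.
The match spans [4:7] → '785'.

'785'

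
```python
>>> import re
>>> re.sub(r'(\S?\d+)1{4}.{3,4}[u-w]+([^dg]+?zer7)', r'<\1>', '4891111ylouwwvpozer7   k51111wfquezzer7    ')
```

A `+?`/`*?`/`{m,n}?` starts at its minimum and grows only as far as needed for what follows to match.
`\1` in the replacement pulls in group 1's text for each match.

'<489>   <k5>    '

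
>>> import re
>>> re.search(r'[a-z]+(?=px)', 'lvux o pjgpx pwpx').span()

Because the assertion is zero-width, the text it checks is not consumed and won't appear in the result.
Unlike `match`, `search` isn't anchored — it looks for the pattern anywhere in the string.
The match spans [7:10] → 'pjg'.

(7, 10)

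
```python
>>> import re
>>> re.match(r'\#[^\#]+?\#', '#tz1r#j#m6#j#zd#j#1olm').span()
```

(0, 6)

`re.match` won't scan ahead — the pattern has to work from the very first character.
The match spans [0:6] → '#tz1r#'.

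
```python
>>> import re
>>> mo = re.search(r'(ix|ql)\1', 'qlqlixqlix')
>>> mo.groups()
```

('ql',)

The match spans [0:4] → 'qlql'.
Captured: group 1 = 'ql'.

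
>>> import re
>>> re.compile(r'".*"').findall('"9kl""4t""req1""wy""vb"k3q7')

With no groups in the pattern, `findall` gives back each whole match — 1 here.

['"9kl""4t""req1""wy""vb"']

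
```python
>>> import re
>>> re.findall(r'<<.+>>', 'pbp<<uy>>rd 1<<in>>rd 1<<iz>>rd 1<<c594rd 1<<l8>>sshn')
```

['<<uy>>rd 1<<in>>rd 1<<iz>>rd 1<<c594rd 1<<l8>>']

Walking the string: at [3:49] → '<<uy>>rd 1<<in>>rd 1<<iz>>rd 1<<c594rd 1<<l8>>'.
`findall` yields the raw match text (1 of them) because the pattern has no groups.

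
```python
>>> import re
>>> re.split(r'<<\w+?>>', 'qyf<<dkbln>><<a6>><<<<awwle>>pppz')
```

['qyf', '', '<<', 'pppz']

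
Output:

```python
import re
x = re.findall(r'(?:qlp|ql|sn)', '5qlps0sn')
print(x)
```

The regex engine tests alternatives in the order written; an earlier branch that matches wins even if a later one would match more.
With no groups in the pattern, `findall` gives back each whole match — 2 here.

['qlp', 'sn']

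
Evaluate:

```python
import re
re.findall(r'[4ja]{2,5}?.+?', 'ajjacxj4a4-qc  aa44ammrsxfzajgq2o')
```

With no groups in the pattern, `findall` gives back each whole match — 5 here.

['ajj', 'j4a', 'aa4', '4am', 'ajg']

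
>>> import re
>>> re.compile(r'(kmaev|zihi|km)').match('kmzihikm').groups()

The match spans [0:2] → 'km'.
Captured: group 1 = 'km'.

('km',)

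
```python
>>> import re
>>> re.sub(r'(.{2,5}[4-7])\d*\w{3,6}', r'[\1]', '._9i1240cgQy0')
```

'.[_9i124]'

Pattern: 2 to 5 of any character, then a character in [4-7] (captured); then zero or more of a digit, then 3 to 6 of a word character.
The replacement refers to a captured group, so each match is rewritten using its own captured text.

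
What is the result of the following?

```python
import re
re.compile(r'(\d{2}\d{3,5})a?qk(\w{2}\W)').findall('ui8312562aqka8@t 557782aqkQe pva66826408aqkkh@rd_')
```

This matches exactly 2 of a digit, then 3 to 5 of a digit (captured); then optionally the literal 'a', then the literal 'qk'; then exactly 2 of a word character, then a non-word character (captured).
Matches: at [2:15] match '8312562aqka8@', groups = ('8312562', 'a8@'); at [17:29] match '557782aqkQe ', groups = ('557782', 'Qe '); at [33:46] match '6826408aqkkh@', groups = ('6826408', 'kh@').
With 2 capturing groups, `findall` returns a 2-tuple per match.

[('8312562', 'a8@'), ('557782', 'Qe '), ('6826408', 'kh@')]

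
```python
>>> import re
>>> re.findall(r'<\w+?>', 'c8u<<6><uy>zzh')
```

Scanning left to right: at [4:7] → '<6>'; at [7:11] → '<uy>'.
`findall` yields the raw match text (2 of them) because the pattern has no groups.

['<6>', '<uy>']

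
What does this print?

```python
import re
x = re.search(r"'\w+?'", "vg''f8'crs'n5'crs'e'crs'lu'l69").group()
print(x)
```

'f8'

Unlike `match`, `search` isn't anchored — it looks for the pattern anywhere in the string.
The match spans [3:7] → "'f8'".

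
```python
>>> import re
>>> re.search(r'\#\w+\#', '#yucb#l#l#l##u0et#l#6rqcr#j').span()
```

(0, 6)

The match spans [0:6] → '#yucb#'.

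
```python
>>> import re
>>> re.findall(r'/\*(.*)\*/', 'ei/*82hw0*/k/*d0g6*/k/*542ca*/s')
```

['82hw0*/k/*d0g6*/k/*542ca']

Scanning left to right: at [2:30] match '/*82hw0*/k/*d0g6*/k/*542ca*/', group 1 = '82hw0*/k/*d0g6*/k/*542ca'.
`findall` collects group 1 from the one match (1 total).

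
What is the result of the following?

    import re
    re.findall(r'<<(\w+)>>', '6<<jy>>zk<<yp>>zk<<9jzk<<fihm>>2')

['jy', 'yp', 'fihm']

Matches: at [1:7] match '<<jy>>', group 1 = 'jy'; at [9:15] match '<<yp>>', group 1 = 'yp'; at [23:31] match '<<fihm>>', group 1 = 'fihm'.
`findall` collects group 1 from each match (3 total).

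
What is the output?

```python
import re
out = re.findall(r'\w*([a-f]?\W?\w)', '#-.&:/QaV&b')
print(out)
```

Pattern: zero or more of a word character; then optionally a character in [a-f], then optionally a non-word character, then a word character (captured).
Walking the string: at [5:7] match '/Q', group 1 = '/Q'; at [7:11] match 'aV&b', group 1 = '&b'.
`findall` collects group 1 from each match (2 total).

['/Q', '&b']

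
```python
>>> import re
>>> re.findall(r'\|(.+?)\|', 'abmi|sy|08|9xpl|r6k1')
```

['sy', '9xpl']

A non-greedy quantifier consumes as few characters as it can — just enough that the remainder of the pattern still matches from where it stops; whatever follows it matches normally.
Scanning left to right: at [4:8] match '|sy|', group 1 = 'sy'; at [10:16] match '|9xpl|', group 1 = '9xpl'.
With a single group, `findall` returns only what that group captured — 2 items.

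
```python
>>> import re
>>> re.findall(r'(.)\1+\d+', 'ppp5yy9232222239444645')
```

['p', 'y']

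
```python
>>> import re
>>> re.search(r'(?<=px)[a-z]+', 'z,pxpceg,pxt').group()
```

'pceg'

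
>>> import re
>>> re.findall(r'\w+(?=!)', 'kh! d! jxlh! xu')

Because the assertion is zero-width, the text it checks is not consumed and won't appear in the result.
Walking the string: at [0:2] → 'kh'; at [4:5] → 'd'; at [7:11] → 'jxlh'.
No capturing groups, so `findall` returns the 3 full match strings.

['kh', 'd', 'jxlh']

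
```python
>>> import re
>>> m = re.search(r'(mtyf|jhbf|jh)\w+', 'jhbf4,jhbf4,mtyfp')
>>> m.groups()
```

('jhbf',)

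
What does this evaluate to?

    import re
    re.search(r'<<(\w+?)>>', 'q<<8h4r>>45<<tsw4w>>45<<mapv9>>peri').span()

`re.search` tries every starting position until one works.
The match spans [1:9] → '<<8h4r>>'.
Captured: group 1 = '8h4r'.

(1, 9)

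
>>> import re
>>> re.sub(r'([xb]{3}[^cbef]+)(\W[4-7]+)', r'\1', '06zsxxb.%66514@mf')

The pattern matches exactly 3 of one of [xb], then one or more of any character except [cbef] (captured); then a non-word character, then one or more of a character in [4-7] (captured).
Matches: at [4:12] → 'xxb.%665'.
`\1` in the replacement pulls in group 1's text for each match.

'06zsxxb.14@mf'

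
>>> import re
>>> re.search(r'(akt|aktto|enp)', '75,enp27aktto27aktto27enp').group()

The match spans [3:6] → 'enp'.

'enp'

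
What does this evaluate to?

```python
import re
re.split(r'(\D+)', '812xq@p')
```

Pattern: one or more of a non-digit (captured).
`re.split` interleaves the captured-group text with the surrounding fragments.

['812', 'xq@p', '']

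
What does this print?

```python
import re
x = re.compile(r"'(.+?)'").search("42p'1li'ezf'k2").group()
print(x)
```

Lazy quantifiers expand one character at a time until the remainder of the pattern can match.
`re.search` tries every starting position until one works.
The match spans [3:8] → "'1li'".
Captured: group 1 = '1li'.

'1li'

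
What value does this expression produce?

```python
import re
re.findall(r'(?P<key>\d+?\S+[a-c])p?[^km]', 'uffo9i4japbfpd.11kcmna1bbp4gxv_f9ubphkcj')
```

['9i4japbfpd.11kcmna1bbp4gxv_f9ubphkc']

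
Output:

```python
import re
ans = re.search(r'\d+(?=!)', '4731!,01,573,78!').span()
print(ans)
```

(0, 4)

Lookahead/lookbehind check context without consuming it, so the matched span excludes the asserted characters.
`re.search` tries every starting position until one works.
The match spans [0:4] → '4731'.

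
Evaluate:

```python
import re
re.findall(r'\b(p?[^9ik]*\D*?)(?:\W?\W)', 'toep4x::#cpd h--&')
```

This matches a word boundary (`\b`, zero-width); then optionally the literal 'p', then zero or more of any character except [9ik], then zero or more of a non-digit (lazy) (captured); then optionally a non-word character, then a non-word character (non-capturing group).
Walking the string: at [0:17] match 'toep4x::#cpd h--&', group 1 = 'toep4x::#cpd h--'.
One capturing group, so `findall` returns just the captured substring from the one match — 1 in all.

['toep4x::#cpd h--']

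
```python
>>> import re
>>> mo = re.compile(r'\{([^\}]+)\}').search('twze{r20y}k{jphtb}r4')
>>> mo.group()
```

'{r20y}'

The match spans [4:10] → '{r20y}'.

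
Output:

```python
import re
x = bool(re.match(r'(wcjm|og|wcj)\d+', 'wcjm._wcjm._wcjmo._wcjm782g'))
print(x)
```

False

With `match`, the pattern is implicitly anchored at the beginning.
Here the string doesn't start with a match, so the call returns None, and `bool(None)` is False.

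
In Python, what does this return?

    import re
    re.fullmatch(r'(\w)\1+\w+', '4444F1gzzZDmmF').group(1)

'4'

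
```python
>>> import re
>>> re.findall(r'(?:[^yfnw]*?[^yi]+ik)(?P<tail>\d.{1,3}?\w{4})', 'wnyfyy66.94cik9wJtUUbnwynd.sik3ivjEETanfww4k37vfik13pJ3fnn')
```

The pattern matches zero or more of any character except [yfnw] (lazy), then one or more of any character except [yi], then the literal 'ik' (non-capturing group); then a digit, then 1 to 3 of any character (lazy), then exactly 4 of a word character (captured as 'tail').
Because the quantifier is non-greedy, it stops expanding at the earliest point where the rest of the pattern can succeed.
Walking the string: at [6:20] match '66.94cik9wJtUU', group 1 = '9wJtUU'; at [24:36] match 'nd.sik3ivjEE', group 1 = '3ivjEE'; at [36:56] match 'Tanfww4k37vfik13pJ3f', group 1 = '13pJ3f'.
With a single group, `findall` returns only what that group captured — 3 items.

['9wJtUU', '3ivjEE', '13pJ3f']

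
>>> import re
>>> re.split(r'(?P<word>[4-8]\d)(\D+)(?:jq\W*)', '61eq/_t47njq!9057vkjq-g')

['61eq/_t', '47', 'n', '90', '57', 'vk', 'g']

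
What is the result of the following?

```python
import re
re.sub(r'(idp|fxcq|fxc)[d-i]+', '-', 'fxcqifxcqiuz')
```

'-xcqiuz'

Matches: at [0:6] → 'fxcqif'.
`sub` substitutes '-' at each match site.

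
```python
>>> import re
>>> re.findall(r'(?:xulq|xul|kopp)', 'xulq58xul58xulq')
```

Branches in `(...|...)` are attempted left-to-right; the first branch that allows the whole pattern to succeed is taken.
Walking the string: at [0:4] → 'xulq'; at [6:9] → 'xul'; at [11:15] → 'xulq'.
No capturing groups, so `findall` returns the 3 full match strings.

['xulq', 'xul', 'xulq']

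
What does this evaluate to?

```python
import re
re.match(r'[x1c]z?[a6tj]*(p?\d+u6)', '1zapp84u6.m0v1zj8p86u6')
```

`re.match` won't scan ahead — the pattern has to work from the very first character.
Here the pattern fails at index 0, so the call returns None.

None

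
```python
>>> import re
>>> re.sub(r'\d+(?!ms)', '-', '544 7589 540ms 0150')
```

A negative assertion filters positions out without eating any characters.
Matches: at [0:3] → '544'; at [4:8] → '7589'; at [9:11] → '54'; at [15:19] → '0150'.
`sub` substitutes '-' at each match site.

'- - -0ms -'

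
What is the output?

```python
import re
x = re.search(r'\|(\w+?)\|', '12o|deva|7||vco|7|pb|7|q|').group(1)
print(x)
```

`re.search` scans for the first position where the pattern succeeds.
The match spans [3:9] → '|deva|'.
Captured: group 1 = 'deva'.

deva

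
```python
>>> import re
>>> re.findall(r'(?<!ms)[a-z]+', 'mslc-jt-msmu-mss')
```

`(?!…)`/`(?<!…)` only lets a position through if the neighbouring text does NOT match; no characters are consumed.
Since nothing is captured, `findall` lists the 4 matched substrings directly.

['mslc', 'jt', 'msmu', 'mss']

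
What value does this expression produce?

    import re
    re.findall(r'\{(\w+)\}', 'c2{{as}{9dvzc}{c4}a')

Walking the string: at [3:7] match '{as}', group 1 = 'as'; at [7:14] match '{9dvzc}', group 1 = '9dvzc'; at [14:18] match '{c4}', group 1 = 'c4'.
Because there's exactly one group, `findall` drops the full match and keeps group 1 from each hit.

['as', '9dvzc', 'c4']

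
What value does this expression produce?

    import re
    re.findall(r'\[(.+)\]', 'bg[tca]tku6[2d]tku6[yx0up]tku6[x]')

Scanning left to right: at [2:33] match '[tca]tku6[2d]tku6[yx0up]tku6[x]', group 1 = 'tca]tku6[2d]tku6[yx0up]tku6[x'.
`findall` collects group 1 from the one match (1 total).

['tca]tku6[2d]tku6[yx0up]tku6[x']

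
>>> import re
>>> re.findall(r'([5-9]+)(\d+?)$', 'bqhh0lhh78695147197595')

[('78695', '147197595')]

Pattern: one or more of a character in [5-9] (captured); then one or more of a digit (lazy) (captured); then anchored at the end.
`findall` packs the 2 group values into a tuple for every match.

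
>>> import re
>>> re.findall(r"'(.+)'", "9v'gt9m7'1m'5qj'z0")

["gt9m7'1m'5qj"]

Scanning left to right: at [2:16] match "'gt9m7'1m'5qj'", group 1 = "gt9m7'1m'5qj".
`findall` collects group 1 from the one match (1 total).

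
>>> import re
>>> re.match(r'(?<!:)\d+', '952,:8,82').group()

`re.match` only tries the pattern at the start of the string.
The match spans [0:3] → '952'.

'952'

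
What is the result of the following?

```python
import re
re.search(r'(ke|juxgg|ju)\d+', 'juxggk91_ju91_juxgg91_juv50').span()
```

`re.search` scans for the first position where the pattern succeeds.
The match spans [9:13] → 'ju91'.
Captured: group 1 = 'ju'.

(9, 13)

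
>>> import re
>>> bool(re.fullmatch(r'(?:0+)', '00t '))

False

`fullmatch` succeeds only if the pattern covers the string from start to end.
Here the pattern can't cover the whole string, so the call returns None, and `bool(None)` is False.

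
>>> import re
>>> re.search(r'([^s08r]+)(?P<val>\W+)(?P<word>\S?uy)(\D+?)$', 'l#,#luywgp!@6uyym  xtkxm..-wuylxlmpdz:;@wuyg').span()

(0, 44)

This matches one or more of any character except [s08r] (captured); then one or more of a non-word character (captured as 'val'); then optionally a non-whitespace character, then the literal 'uy' (captured as 'word'); then one or more of a non-digit (lazy) (captured); then anchored at the end.
The match spans [0:44] → 'l#,#luywgp!@6uyym  xtkxm..-wuylxlmpdz:;@wuyg'.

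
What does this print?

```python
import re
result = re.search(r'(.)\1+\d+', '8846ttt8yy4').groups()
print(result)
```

The backreference `\1` re-matches whatever the first group consumed, character for character.
`re.search` tries every starting position until one works.
The match spans [0:4] → '8846'.
Captured: group 1 = '8'.

('8',)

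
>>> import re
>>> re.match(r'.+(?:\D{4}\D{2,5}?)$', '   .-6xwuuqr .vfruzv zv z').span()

(0, 25)

With `match`, the pattern is implicitly anchored at the beginning.
The match spans [0:25] → '   .-6xwuuqr .vfruzv zv z'.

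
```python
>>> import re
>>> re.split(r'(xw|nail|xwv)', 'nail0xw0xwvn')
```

Alternation tries branches left to right and keeps the first one that lets the overall match succeed at that position.
Matches to split on: at [0:4] → 'nail'; at [5:7] → 'xw'; at [8:10] → 'xw'.
`re.split` interleaves the captured-group text with the surrounding fragments.

['', 'nail', '0', 'xw', '0', 'xw', 'vn']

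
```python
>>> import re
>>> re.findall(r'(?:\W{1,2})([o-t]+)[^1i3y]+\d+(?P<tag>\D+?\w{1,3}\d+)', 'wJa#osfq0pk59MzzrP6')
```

[('os', 'MzzrP6')]

This matches 1 to 2 of a non-word character (non-capturing group); then one or more of a character in [o-t] (captured); then one or more of any character except [1i3y], then one or more of a digit; then one or more of a non-digit (lazy), then 1 to 3 of a word character, then one or more of a digit (captured as 'tag').
Walking the string: at [3:19] match '#osfq0pk59MzzrP6', groups = ('os', 'MzzrP6').
With 2 capturing groups, `findall` returns a 2-tuple per match.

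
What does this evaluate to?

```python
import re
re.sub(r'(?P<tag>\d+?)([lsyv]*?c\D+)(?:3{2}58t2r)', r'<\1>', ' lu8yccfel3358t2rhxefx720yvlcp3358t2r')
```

Pattern: one or more of a digit (lazy) (captured as 'tag'); then zero or more of one of [lsyv] (lazy), then the literal 'c', then one or more of a non-digit (captured); then exactly 2 of a literal '3', then the literal '58', then the literal 't2r' (non-capturing group).
Matches: at [3:17] → '8yccfel3358t2r'; at [22:37] → '720yvlcp3358t2r'.
Each match is replaced using the text its own group 1 captured.

' lu<8>hxefx<720>'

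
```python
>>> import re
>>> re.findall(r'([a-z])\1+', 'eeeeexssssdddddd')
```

After group 1 captures some text, `\1` only succeeds where that same text appears again.
`findall` collects group 1 from each match (3 total).

['e', 's', 'd']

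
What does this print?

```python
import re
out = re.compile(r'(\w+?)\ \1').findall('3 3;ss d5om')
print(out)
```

After group 1 captures some text, `\1` only succeeds where that same text appears again.
With a single group, `findall` returns only what that group captured — 1 item.

['3']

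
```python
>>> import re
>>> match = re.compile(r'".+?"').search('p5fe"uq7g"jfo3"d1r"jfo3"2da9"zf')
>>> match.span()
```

(4, 10)

Because the quantifier is non-greedy, it stops expanding at the earliest point where the rest of the pattern can succeed.
`re.search` tries every starting position until one works.
The match spans [4:10] → '"uq7g"'.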